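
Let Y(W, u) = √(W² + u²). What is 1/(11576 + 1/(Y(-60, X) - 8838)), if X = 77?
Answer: 69545682154/805060808744805 + √9529/10465790513682465 ≈ 8.6386e-5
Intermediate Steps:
1/(11576 + 1/(Y(-60, X) - 8838)) = 1/(11576 + 1/(√((-60)² + 77²) - 8838)) = 1/(11576 + 1/(√(3600 + 5929) - 8838)) = 1/(11576 + 1/(√9529 - 8838)) = 1/(11576 + 1/(-8838 + √9529))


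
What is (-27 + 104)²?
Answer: 5929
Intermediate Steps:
(-27 + 104)² = 77² = 5929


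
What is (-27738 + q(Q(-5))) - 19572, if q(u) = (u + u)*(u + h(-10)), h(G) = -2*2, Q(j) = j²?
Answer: -46260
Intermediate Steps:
h(G) = -4
q(u) = 2*u*(-4 + u) (q(u) = (u + u)*(u - 4) = (2*u)*(-4 + u) = 2*u*(-4 + u))
(-27738 + q(Q(-5))) - 19572 = (-27738 + 2*(-5)²*(-4 + (-5)²)) - 19572 = (-27738 + 2*25*(-4 + 25)) - 19572 = (-27738 + 2*25*21) - 19572 = (-27738 + 1050) - 19572 = -26688 - 19572 = -46260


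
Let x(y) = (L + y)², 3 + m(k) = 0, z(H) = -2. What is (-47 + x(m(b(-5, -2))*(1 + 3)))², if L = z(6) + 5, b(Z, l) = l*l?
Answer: 1156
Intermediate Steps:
b(Z, l) = l²
L = 3 (L = -2 + 5 = 3)
m(k) = -3 (m(k) = -3 + 0 = -3)
x(y) = (3 + y)²
(-47 + x(m(b(-5, -2))*(1 + 3)))² = (-47 + (3 - 3*(1 + 3))²)² = (-47 + (3 - 3*4)²)² = (-47 + (3 - 12)²)² = (-47 + (-9)²)² = (-47 + 81)² = 34² = 1156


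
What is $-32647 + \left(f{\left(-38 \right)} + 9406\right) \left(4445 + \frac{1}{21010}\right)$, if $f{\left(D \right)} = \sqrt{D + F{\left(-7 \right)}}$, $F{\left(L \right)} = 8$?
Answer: $\frac{438867631318}{10505} + \frac{93389451 i \sqrt{30}}{21010} \approx 4.1777 \cdot 10^{7} + 24346.0 i$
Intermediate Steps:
$f{\left(D \right)} = \sqrt{8 + D}$ ($f{\left(D \right)} = \sqrt{D + 8} = \sqrt{8 + D}$)
$-32647 + \left(f{\left(-38 \right)} + 9406\right) \left(4445 + \frac{1}{21010}\right) = -32647 + \left(\sqrt{8 - 38} + 9406\right) \left(4445 + \frac{1}{21010}\right) = -32647 + \left(\sqrt{-30} + 9406\right) \left(4445 + \frac{1}{21010}\right) = -32647 + \left(i \sqrt{30} + 9406\right) \frac{93389451}{21010} = -32647 + \left(9406 + i \sqrt{30}\right) \frac{93389451}{21010} = -32647 + \left(\frac{439210588053}{10505} + \frac{93389451 i \sqrt{30}}{21010}\right) = \frac{438867631318}{10505} + \frac{93389451 i \sqrt{30}}{21010}$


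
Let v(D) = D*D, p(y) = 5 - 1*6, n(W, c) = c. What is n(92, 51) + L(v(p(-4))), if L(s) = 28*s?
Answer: 79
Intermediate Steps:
p(y) = -1 (p(y) = 5 - 6 = -1)
v(D) = D**2
n(92, 51) + L(v(p(-4))) = 51 + 28*(-1)**2 = 51 + 28*1 = 51 + 28 = 79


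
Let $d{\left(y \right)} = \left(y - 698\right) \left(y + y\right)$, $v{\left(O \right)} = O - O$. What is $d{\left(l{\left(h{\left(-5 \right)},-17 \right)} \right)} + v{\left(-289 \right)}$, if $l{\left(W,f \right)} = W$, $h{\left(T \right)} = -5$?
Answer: $7030$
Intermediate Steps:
$v{\left(O \right)} = 0$
$d{\left(y \right)} = 2 y \left(-698 + y\right)$ ($d{\left(y \right)} = \left(-698 + y\right) 2 y = 2 y \left(-698 + y\right)$)
$d{\left(l{\left(h{\left(-5 \right)},-17 \right)} \right)} + v{\left(-289 \right)} = 2 \left(-5\right) \left(-698 - 5\right) + 0 = 2 \left(-5\right) \left(-703\right) + 0 = 7030 + 0 = 7030$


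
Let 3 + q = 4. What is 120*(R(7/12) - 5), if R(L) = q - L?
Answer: -550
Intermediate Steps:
q = 1 (q = -3 + 4 = 1)
R(L) = 1 - L
120*(R(7/12) - 5) = 120*((1 - 7/12) - 5) = 120*(5/12 - 5) = 120*(-55/12) = -550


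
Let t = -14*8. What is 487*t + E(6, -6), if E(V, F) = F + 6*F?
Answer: -54586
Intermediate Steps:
E(V, F) = 7*F
t = -112
487*t + E(6, -6) = 487*(-112) + 7*(-6) = -54544 - 42 = -54586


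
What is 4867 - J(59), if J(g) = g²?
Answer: 1386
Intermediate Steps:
4867 - J(59) = 4867 - 1*59² = 4867 - 1*3481 = 4867 - 3481 = 1386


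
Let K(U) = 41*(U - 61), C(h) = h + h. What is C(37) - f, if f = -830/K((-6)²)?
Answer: 15004/205 ≈ 73.190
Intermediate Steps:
C(h) = 2*h
K(U) = -2501 + 41*U (K(U) = 41*(-61 + U) = -2501 + 41*U)
f = 166/205 (f = -830/(-2501 + 41*(-6)²) = -830/(-2501 + 41*36) = -830/(-2501 + 1476) = -830/(-1025) = -830*(-1/1025) = 166/205 ≈ 0.80976)
C(37) - f = 2*37 - 1*166/205 = 74 - 166/205 = 15004/205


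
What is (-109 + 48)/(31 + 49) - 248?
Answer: -19901/80 ≈ -248.76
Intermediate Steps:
(-109 + 48)/(31 + 49) - 248 = -61/80 - 248 = -19901/80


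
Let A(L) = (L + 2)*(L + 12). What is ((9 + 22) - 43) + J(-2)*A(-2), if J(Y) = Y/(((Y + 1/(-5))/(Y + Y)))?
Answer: -12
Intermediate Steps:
A(L) = (2 + L)*(12 + L)
J(Y) = 2*Y**2/(-1/5 + Y) (J(Y) = Y/(((Y - 1/5)/((2*Y)))) = Y/(((-1/5 + Y)*(1/(2*Y)))) = Y/(((-1/5 + Y)/(2*Y))) = Y*(2*Y/(-1/5 + Y)) = 2*Y**2/(-1/5 + Y))
((9 + 22) - 43) + J(-2)*A(-2) = ((9 + 22) - 43) + (10*(-2)**2/(-1 + 5*(-2)))*(24 + (-2)**2 + 14*(-2)) = (31 - 43) + (10*4/(-1 - 10))*(24 + 4 - 28) = -12 + (10*4/(-11))*0 = -12 + (10*4*(-1/11))*0 = -12 - 40/11*0 = -12 + 0 = -12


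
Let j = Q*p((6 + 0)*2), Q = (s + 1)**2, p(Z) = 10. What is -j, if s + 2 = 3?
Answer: -40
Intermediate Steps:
s = 1 (s = -2 + 3 = 1)
Q = 4 (Q = (1 + 1)**2 = 2**2 = 4)
j = 40 (j = 4*10 = 40)
-j = -1*40 = -40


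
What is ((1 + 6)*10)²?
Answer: 4900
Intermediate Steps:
((1 + 6)*10)² = (7*10)² = 70² = 4900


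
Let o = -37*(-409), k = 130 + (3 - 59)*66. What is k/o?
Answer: -3566/15133 ≈ -0.23564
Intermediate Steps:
k = -3566 (k = 130 - 56*66 = 130 - 3696 = -3566)
o = 15133
k/o = -3566/15133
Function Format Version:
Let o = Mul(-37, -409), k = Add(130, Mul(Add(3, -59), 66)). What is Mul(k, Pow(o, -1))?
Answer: Rational(-3566, 15133) ≈ -0.23564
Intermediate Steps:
k = -3566 (k = Add(130, Mul(-56, 66)) = Add(130, -3696) = -3566)
o = 15133
Mul(k, Pow(o, -1)) = Mul(-3566, Pow(15133, -1)) = Mul(-3566, Rational(1, 15133)) = Rational(-3566, 15133)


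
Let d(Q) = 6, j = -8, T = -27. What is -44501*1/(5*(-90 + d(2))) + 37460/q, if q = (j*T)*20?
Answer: 866573/7560 ≈ 114.63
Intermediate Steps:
q = 4320 (q = -8*(-27)*20 = 216*20 = 4320)
-44501*1/(5*(-90 + d(2))) + 37460/q = -44501*1/(5*(-90 + 6)) + 37460/4320 = -44501/(5*(-84)) + 37460*(1/4320) = -44501/(-420) + 1873/216 = -44501*(-1/420) + 1873/216 = 44501/420 + 1873/216 = 866573/7560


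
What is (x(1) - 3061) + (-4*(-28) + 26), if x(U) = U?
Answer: -2922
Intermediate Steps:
(x(1) - 3061) + (-4*(-28) + 26) = (1 - 3061) + (-4*(-28) + 26) = -3060 + (112 + 26) = -3060 + 138 = -2922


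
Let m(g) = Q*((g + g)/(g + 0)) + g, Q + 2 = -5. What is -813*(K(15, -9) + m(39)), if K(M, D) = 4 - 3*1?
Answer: -21138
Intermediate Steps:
Q = -7 (Q = -2 - 5 = -7)
K(M, D) = 1 (K(M, D) = 4 - 3 = 1)
m(g) = -14 + g (m(g) = -7*(g + g)/(g + 0) + g = -7*2*g/g + g = -7*2 + g = -14 + g)
-813*(K(15, -9) + m(39)) = -813*(1 + (-14 + 39)) = -813*(1 + 25) = -813*26 = -21138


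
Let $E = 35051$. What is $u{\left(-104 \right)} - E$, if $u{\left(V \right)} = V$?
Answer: $-35155$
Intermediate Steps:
$u{\left(-104 \right)} - E = -104 - 35051 = -35155$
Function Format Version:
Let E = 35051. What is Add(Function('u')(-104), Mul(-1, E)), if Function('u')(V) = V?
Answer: -35155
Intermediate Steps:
Add(Function('u')(-104), Mul(-1, E)) = Add(-104, Mul(-1, 35051)) = Add(-104, -35051) = -35155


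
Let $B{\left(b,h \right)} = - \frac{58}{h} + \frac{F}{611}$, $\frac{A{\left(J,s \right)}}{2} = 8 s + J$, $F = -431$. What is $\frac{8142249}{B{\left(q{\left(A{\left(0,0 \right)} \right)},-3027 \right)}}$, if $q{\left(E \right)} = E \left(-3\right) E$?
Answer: $- \frac{15059065098753}{1269199} \approx -1.1865 \cdot 10^{7}$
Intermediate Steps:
$A{\left(J,s \right)} = 2 J + 16 s$ ($A{\left(J,s \right)} = 2 \left(8 s + J\right) = 2 \left(J + 8 s\right) = 2 J + 16 s$)
$q{\left(E \right)} = - 3 E^{2}$ ($q{\left(E \right)} = - 3 E E = - 3 E^{2}$)
$B{\left(b,h \right)} = - \frac{431}{611} - \frac{58}{h}$ ($B{\left(b,h \right)} = - \frac{58}{h} - \frac{431}{611} = - \frac{431}{611} - \frac{58}{h}$)
$\frac{8142249}{B{\left(q{\left(A{\left(0,0 \right)} \right)},-3027 \right)}} = \frac{8142249}{- \frac{431}{611} - \frac{58}{-3027}} = \frac{8142249}{- \frac{431}{611} - - \frac{58}{3027}} = \frac{8142249}{- \frac{431}{611} + \frac{58}{3027}} = \frac{8142249}{- \frac{1269199}{1849497}} = 8142249 \left(- \frac{1849497}{1269199}\right) = - \frac{15059065098753}{1269199}$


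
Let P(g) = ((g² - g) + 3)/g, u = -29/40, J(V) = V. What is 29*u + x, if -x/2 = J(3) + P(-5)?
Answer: -553/40 ≈ -13.825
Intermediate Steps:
u = -29/40 (u = -29*1/40 = -29/40 ≈ -0.72500)
P(g) = (3 + g² - g)/g
x = 36/5 (x = -2*(3 + (-1 - 5 + 3/(-5))) = -2*(3 + (-1 - 5 + 3*(-⅕))) = -2*(3 + (-1 - 5 - ⅗)) = -2*(3 - 33/5) = -2*(-18/5) = 36/5 ≈ 7.2000)
29*u + x = 29*(-29/40) + 36/5 = -841/40 + 36/5 = -553/40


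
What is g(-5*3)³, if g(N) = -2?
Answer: -8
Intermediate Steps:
g(-5*3)³ = (-2)³ = -8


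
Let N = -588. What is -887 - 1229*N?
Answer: 721765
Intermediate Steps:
-887 - 1229*N = -887 - 1229*(-588) = -887 + 722652 = 721765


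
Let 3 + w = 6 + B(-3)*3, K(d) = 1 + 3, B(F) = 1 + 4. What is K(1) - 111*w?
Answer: -1994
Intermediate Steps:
B(F) = 5
K(d) = 4
w = 18 (w = -3 + (6 + 5*3) = -3 + (6 + 15) = -3 + 21 = 18)
K(1) - 111*w = 4 - 111*18 = 4 - 1998 = -1994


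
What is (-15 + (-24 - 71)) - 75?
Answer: -185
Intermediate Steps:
(-15 + (-24 - 71)) - 75 = (-15 - 95) - 75 = -110 - 75 = -185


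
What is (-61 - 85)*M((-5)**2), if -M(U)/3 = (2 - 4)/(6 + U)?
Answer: -876/31 ≈ -28.258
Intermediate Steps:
M(U) = 6/(6 + U) (M(U) = -3*(2 - 4)/(6 + U) = -(-6)/(6 + U) = 6/(6 + U))
(-61 - 85)*M((-5)**2) = (-61 - 85)*(6/(6 + (-5)**2)) = -876/(6 + 25) = -876/31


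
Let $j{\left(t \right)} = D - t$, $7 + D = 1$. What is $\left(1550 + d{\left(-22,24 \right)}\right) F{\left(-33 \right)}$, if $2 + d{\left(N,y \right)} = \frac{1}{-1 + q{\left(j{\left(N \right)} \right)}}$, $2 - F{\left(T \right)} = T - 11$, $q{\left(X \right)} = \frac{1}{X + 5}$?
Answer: $\frac{711597}{10} \approx 71160.0$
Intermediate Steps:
$D = -6$ ($D = -7 + 1 = -6$)
$j{\left(t \right)} = -6 - t$
$q{\left(X \right)} = \frac{1}{5 + X}$
$F{\left(T \right)} = 13 - T$ ($F{\left(T \right)} = 2 - \left(T - 11\right) = 2 - \left(-11 + T\right) = 13 - T$)
$d{\left(N,y \right)} = -2 + \frac{1}{-1 + \frac{1}{-1 - N}}$ ($d{\left(N,y \right)} = -2 + \frac{1}{-1 + \frac{1}{5 - \left(6 + N\right)}} = -2 + \frac{1}{-1 + \frac{1}{-1 - N}}$)
$\left(1550 + d{\left(-22,24 \right)}\right) F{\left(-33 \right)} = \left(1550 + \frac{5 + 3 \left(-22\right)}{-2 - -22}\right) \left(13 - -33\right) = \left(1550 + \frac{5 - 66}{-2 + 22}\right) \left(13 + 33\right) = \left(1550 + \frac{1}{20} \left(-61\right)\right) 46 = \left(1550 - \frac{61}{20}\right) 46 = \frac{30939}{20} \cdot 46 = \frac{711597}{10}$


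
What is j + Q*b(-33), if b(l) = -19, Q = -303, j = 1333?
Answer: 7090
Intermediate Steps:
j + Q*b(-33) = 1333 - 303*(-19) = 1333 + 5757 = 7090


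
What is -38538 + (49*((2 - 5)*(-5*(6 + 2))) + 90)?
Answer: -32568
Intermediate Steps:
-38538 + (49*((2 - 5)*(-5*(6 + 2))) + 90) = -38538 + (49*(-(-15)*8) + 90) = -38538 + (49*(-3*(-40)) + 90) = -38538 + (49*120 + 90) = -38538 + (5880 + 90) = -38538 + 5970 = -32568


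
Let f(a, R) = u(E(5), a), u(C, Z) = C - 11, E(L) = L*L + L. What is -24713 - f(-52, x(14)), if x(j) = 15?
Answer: -24732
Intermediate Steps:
E(L) = L + L² (E(L) = L² + L = L + L²)
u(C, Z) = -11 + C
f(a, R) = 19 (f(a, R) = -11 + 5*(1 + 5) = -11 + 5*6 = -11 + 30 = 19)
-24713 - f(-52, x(14)) = -24713 - 1*19 = -24713 - 19 = -24732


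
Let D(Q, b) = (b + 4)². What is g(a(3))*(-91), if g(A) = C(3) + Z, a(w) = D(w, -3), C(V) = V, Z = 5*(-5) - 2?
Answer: 2184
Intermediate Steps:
Z = -27 (Z = -25 - 2 = -27)
D(Q, b) = (4 + b)²
a(w) = 1 (a(w) = (4 - 3)² = 1² = 1)
g(A) = -24 (g(A) = 3 - 27 = -24)
g(a(3))*(-91) = -24*(-91) = 2184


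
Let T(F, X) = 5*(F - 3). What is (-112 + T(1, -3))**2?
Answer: 14884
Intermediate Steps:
T(F, X) = -15 + 5*F (T(F, X) = 5*(-3 + F) = -15 + 5*F)
(-112 + T(1, -3))**2 = (-112 + (-15 + 5*1))**2 = (-112 + (-15 + 5))**2 = (-112 - 10)**2 = (-122)**2 = 14884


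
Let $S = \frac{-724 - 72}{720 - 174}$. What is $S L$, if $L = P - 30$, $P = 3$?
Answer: $\frac{3582}{91} \approx 39.363$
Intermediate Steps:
$S = - \frac{398}{273}$ ($S = \frac{-724 - 72}{546} = \left(-796\right) \frac{1}{546} = - \frac{398}{273} \approx -1.4579$)
$L = -27$ ($L = 3 - 30 = -27$)
$S L = \left(- \frac{398}{273}\right) \left(-27\right) = \frac{3582}{91}$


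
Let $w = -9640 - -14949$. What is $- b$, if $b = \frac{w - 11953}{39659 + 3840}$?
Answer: $\frac{6644}{43499} \approx 0.15274$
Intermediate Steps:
$w = 5309$ ($w = -9640 + 14949 = 5309$)
$b = - \frac{6644}{43499}$ ($b = \frac{5309 - 11953}{39659 + 3840} = - \frac{6644}{43499} \approx -0.15274$)
$- b = \left(-1\right) \left(- \frac{6644}{43499}\right) = \frac{6644}{43499}$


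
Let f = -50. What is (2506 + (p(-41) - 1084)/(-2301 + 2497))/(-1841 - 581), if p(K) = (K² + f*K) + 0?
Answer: -493823/474712 ≈ -1.0403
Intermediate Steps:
p(K) = K² - 50*K (p(K) = (K² - 50*K) + 0 = K² - 50*K)
(2506 + (p(-41) - 1084)/(-2301 + 2497))/(-1841 - 581) = (2506 + (-41*(-50 - 41) - 1084)/(-2301 + 2497))/(-1841 - 581) = (2506 + (-41*(-91) - 1084)/196)/(-2422) = (2506 + (3731 - 1084)*(1/196))*(-1/2422) = (2506 + 2647*(1/196))*(-1/2422) = (2506 + 2647/196)*(-1/2422) = (493823/196)*(-1/2422) = -493823/474712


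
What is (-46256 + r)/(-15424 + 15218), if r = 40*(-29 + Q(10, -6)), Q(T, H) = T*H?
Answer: 24908/103 ≈ 241.83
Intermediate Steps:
Q(T, H) = H*T
r = -3560 (r = 40*(-29 - 6*10) = 40*(-29 - 60) = 40*(-89) = -3560)
(-46256 + r)/(-15424 + 15218) = (-46256 - 3560)/(-15424 + 15218) = -49816/(-206) = -49816*(-1/206) = 24908/103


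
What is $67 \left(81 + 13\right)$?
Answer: $6298$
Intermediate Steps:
$67 \left(81 + 13\right) = 67 \cdot 94 = 6298$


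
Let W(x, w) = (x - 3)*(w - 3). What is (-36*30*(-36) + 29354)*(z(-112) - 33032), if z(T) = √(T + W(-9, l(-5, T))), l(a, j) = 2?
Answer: -2253905488 + 682340*I ≈ -2.2539e+9 + 6.8234e+5*I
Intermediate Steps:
W(x, w) = (-3 + w)*(-3 + x) (W(x, w) = (-3 + x)*(-3 + w) = (-3 + w)*(-3 + x))
z(T) = √(12 + T) (z(T) = √(T + (9 - 3*2 - 3*(-9) + 2*(-9))) = √(T + (9 - 6 + 27 - 18)) = √(T + 12) = √(12 + T))
(-36*30*(-36) + 29354)*(z(-112) - 33032) = (-36*30*(-36) + 29354)*(√(12 - 112) - 33032) = (-1080*(-36) + 29354)*(√(-100) - 33032) = (38880 + 29354)*(10*I - 33032) = 68234*(-33032 + 10*I) = -2253905488 + 682340*I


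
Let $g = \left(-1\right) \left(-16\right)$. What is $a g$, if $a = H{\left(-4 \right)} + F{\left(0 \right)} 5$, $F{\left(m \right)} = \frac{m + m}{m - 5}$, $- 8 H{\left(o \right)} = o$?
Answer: $8$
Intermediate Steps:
$H{\left(o \right)} = - \frac{o}{8}$
$g = 16$
$F{\left(m \right)} = \frac{2 m}{-5 + m}$
$a = \frac{1}{2}$ ($a = \left(- \frac{1}{8}\right) \left(-4\right) + 2 \cdot 0 \frac{1}{-5 + 0} \cdot 5 = \frac{1}{2} + 2 \cdot 0 \frac{1}{-5} \cdot 5 = \frac{1}{2} + 2 \cdot 0 \left(- \frac{1}{5}\right) 5 = \frac{1}{2} + 0 \cdot 5 = \frac{1}{2} + 0 = \frac{1}{2} \approx 0.5$)
$a g = \frac{1}{2} \cdot 16 = 8$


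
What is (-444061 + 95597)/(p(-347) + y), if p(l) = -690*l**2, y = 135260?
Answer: 174232/41473475 ≈ 0.0042010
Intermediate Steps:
(-444061 + 95597)/(p(-347) + y) = (-444061 + 95597)/(-690*(-347)**2 + 135260) = -348464/(-690*120409 + 135260) = -348464/(-83082210 + 135260) = -348464/(-82946950) = -348464*(-1/82946950) = 174232/41473475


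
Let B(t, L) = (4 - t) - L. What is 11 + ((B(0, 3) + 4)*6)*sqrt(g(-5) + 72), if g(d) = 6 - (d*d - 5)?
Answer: 11 + 30*sqrt(58) ≈ 239.47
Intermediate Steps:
B(t, L) = 4 - L - t
g(d) = 11 - d**2 (g(d) = 6 - (d**2 - 5) = 6 - (-5 + d**2) = 6 + (5 - d**2) = 11 - d**2)
11 + ((B(0, 3) + 4)*6)*sqrt(g(-5) + 72) = 11 + (((4 - 1*3 - 1*0) + 4)*6)*sqrt((11 - 1*(-5)**2) + 72) = 11 + (((4 - 3 + 0) + 4)*6)*sqrt((11 - 1*25) + 72) = 11 + ((1 + 4)*6)*sqrt((11 - 25) + 72) = 11 + (5*6)*sqrt(-14 + 72) = 11 + 30*sqrt(58)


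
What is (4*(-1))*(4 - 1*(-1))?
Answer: -20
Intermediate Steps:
(4*(-1))*(4 - 1*(-1)) = -4*(4 + 1) = -4*5 = -20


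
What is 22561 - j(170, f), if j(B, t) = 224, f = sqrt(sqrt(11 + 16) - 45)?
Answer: 22337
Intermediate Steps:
f = sqrt(-45 + 3*sqrt(3)) (f = sqrt(sqrt(27) - 45) = sqrt(3*sqrt(3) - 45) = sqrt(-45 + 3*sqrt(3)) ≈ 6.309*I)
22561 - j(170, f) = 22561 - 1*224 = 22561 - 224 = 22337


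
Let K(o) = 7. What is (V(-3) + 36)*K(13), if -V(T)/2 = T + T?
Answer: 336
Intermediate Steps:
V(T) = -4*T (V(T) = -2*(T + T) = -4*T)
(V(-3) + 36)*K(13) = (-4*(-3) + 36)*7 = (12 + 36)*7 = 48*7 = 336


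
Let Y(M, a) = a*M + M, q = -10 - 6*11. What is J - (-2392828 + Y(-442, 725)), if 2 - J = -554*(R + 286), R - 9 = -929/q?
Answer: 109589109/38 ≈ 2.8839e+6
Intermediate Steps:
q = -76 (q = -10 - 66 = -76)
Y(M, a) = M + M*a (Y(M, a) = M*a + M = M + M*a)
R = 1613/76 (R = 9 - 929/(-76) = 9 - 929*(-1/76) = 9 + 929/76 = 1613/76 ≈ 21.224)
J = 6467749/38 (J = 2 - (-554)*(1613/76 + 286) = 2 - (-554)*23349/76 = 2 - 1*(-6467673/38) = 2 + 6467673/38 = 6467749/38 ≈ 1.7020e+5)
J - (-2392828 + Y(-442, 725)) = 6467749/38 - (-2392828 - 442*(1 + 725)) = 6467749/38 - (-2392828 - 442*726) = 6467749/38 - (-2392828 - 320892) = 6467749/38 - 1*(-2713720) = 6467749/38 + 2713720 = 109589109/38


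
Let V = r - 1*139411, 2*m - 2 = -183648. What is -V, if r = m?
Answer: 231234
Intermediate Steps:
m = -91823 (m = 1 + (½)*(-183648) = 1 - 91824 = -91823)
r = -91823
V = -231234 (V = -91823 - 1*139411 = -91823 - 139411 = -231234)
-V = -1*(-231234) = 231234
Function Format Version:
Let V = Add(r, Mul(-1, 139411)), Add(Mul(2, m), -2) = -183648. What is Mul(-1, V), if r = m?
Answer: 231234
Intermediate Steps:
m = -91823 (m = Add(1, Mul(Rational(1, 2), -183648)) = Add(1, -91824) = -91823)
r = -91823
V = -231234 (V = Add(-91823, Mul(-1, 139411)) = Add(-91823, -139411) = -231234)
Mul(-1, V) = Mul(-1, -231234) = 231234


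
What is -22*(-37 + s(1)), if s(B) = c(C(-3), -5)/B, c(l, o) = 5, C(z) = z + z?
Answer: 704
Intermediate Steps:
C(z) = 2*z
s(B) = 5/B
-22*(-37 + s(1)) = -22*(-37 + 5/1) = -22*(-37 + 5*1) = -22*(-37 + 5) = -22*(-32) = 704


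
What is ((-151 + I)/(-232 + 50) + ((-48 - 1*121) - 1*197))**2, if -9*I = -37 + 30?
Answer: 529276036/3969 ≈ 1.3335e+5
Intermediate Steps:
I = 7/9 (I = -(-37 + 30)/9 = -1/9*(-7) = 7/9 ≈ 0.77778)
((-151 + I)/(-232 + 50) + ((-48 - 1*121) - 1*197))**2 = ((-151 + 7/9)/(-232 + 50) + ((-48 - 1*121) - 1*197))**2 = (-1352/9/(-182) + ((-48 - 121) - 197))**2 = (-1352/9*(-1/182) + (-169 - 197))**2 = (52/63 - 366)**2 = (-23006/63)**2 = 529276036/3969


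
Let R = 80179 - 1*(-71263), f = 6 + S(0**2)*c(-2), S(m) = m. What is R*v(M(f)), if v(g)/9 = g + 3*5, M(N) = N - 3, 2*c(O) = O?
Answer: 24533604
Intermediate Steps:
c(O) = O/2
f = 6 (f = 6 + 0**2*((1/2)*(-2)) = 6 + 0*(-1) = 6 + 0 = 6)
M(N) = -3 + N
v(g) = 135 + 9*g (v(g) = 9*(g + 3*5) = 9*(g + 15) = 9*(15 + g) = 135 + 9*g)
R = 151442 (R = 80179 + 71263 = 151442)
R*v(M(f)) = 151442*(135 + 9*(-3 + 6)) = 151442*(135 + 9*3) = 151442*(135 + 27) = 151442*162 = 24533604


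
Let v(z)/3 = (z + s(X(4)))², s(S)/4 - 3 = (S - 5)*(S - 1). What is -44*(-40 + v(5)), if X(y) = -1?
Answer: -555940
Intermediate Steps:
s(S) = 12 + 4*(-1 + S)*(-5 + S) (s(S) = 12 + 4*((S - 5)*(S - 1)) = 12 + 4*((-5 + S)*(-1 + S)) = 12 + 4*((-1 + S)*(-5 + S)) = 12 + 4*(-1 + S)*(-5 + S))
v(z) = 3*(60 + z)² (v(z) = 3*(z + (32 - 24*(-1) + 4*(-1)²))² = 3*(z + (32 + 24 + 4*1))² = 3*(z + (32 + 24 + 4))² = 3*(z + 60)² = 3*(60 + z)²)
-44*(-40 + v(5)) = -44*(-40 + 3*(60 + 5)²) = -44*(-40 + 3*65²) = -44*(-40 + 3*4225) = -44*(-40 + 12675) = -44*12635 = -555940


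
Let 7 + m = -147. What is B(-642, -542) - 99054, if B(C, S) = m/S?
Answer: -26843557/271 ≈ -99054.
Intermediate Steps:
m = -154 (m = -7 - 147 = -154)
B(C, S) = -154/S
B(-642, -542) - 99054 = -154/(-542) - 99054 = -154*(-1/542) - 99054 = 77/271 - 99054 = -26843557/271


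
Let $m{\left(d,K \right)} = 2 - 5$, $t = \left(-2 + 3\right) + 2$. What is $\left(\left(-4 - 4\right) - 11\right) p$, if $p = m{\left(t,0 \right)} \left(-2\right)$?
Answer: $-114$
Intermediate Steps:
$t = 3$ ($t = 1 + 2 = 3$)
$m{\left(d,K \right)} = -3$ ($m{\left(d,K \right)} = 2 - 5 = -3$)
$p = 6$ ($p = \left(-3\right) \left(-2\right) = 6$)
$\left(\left(-4 - 4\right) - 11\right) p = \left(\left(-4 - 4\right) - 11\right) 6 = \left(-8 - 11\right) 6 = \left(-19\right) 6 = -114$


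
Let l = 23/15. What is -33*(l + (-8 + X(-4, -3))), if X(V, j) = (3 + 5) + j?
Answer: 242/5 ≈ 48.400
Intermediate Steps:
X(V, j) = 8 + j
l = 23/15 (l = 23*(1/15) = 23/15 ≈ 1.5333)
-33*(l + (-8 + X(-4, -3))) = -33*(23/15 + (-8 + (8 - 3))) = -33*(23/15 + (-8 + 5)) = -33*(23/15 - 3) = -33*(-22/15) = 242/5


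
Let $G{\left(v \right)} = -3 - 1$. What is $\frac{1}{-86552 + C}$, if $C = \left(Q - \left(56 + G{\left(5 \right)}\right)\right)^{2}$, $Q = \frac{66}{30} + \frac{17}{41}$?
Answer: $- \frac{42025}{3534852424} \approx -1.1889 \cdot 10^{-5}$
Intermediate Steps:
$G{\left(v \right)} = -4$
$Q = \frac{536}{205}$ ($Q = 66 \cdot \frac{1}{30} + 17 \cdot \frac{1}{41} = \frac{11}{5} + \frac{17}{41} = \frac{536}{205} \approx 2.6146$)
$C = \frac{102495376}{42025}$ ($C = \left(\frac{536}{205} - 52\right)^{2} = \left(- \frac{10124}{205}\right)^{2} = \frac{102495376}{42025} \approx 2438.9$)
$\frac{1}{-86552 + C} = \frac{1}{-86552 + \frac{102495376}{42025}} = \frac{1}{- \frac{3534852424}{42025}} = - \frac{42025}{3534852424}$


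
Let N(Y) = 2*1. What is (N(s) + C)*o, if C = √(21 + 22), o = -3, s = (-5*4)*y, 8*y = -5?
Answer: -6 - 3*√43 ≈ -25.672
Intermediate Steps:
y = -5/8 (y = (⅛)*(-5) = -5/8 ≈ -0.62500)
s = 25/2 (s = -5*4*(-5/8) = -20*(-5/8) = 25/2 ≈ 12.500)
N(Y) = 2
C = √43 ≈ 6.5574
(N(s) + C)*o = (2 + √43)*(-3) = -6 - 3*√43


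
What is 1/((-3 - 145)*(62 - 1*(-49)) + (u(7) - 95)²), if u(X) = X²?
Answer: -1/14312 ≈ -6.9871e-5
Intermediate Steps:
1/((-3 - 145)*(62 - 1*(-49)) + (u(7) - 95)²) = 1/((-3 - 145)*(62 - 1*(-49)) + (7² - 95)²) = 1/(-148*(62 + 49) + (49 - 95)²) = 1/(-148*111 + (-46)²) = 1/(-16428 + 2116) = 1/(-14312) = -1/14312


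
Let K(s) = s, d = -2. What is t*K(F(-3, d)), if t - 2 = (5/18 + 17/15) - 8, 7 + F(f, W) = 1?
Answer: 413/15 ≈ 27.533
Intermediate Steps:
F(f, W) = -6 (F(f, W) = -7 + 1 = -6)
t = -413/90 (t = 2 + ((5/18 + 17/15) - 8) = 2 + (127/90 - 8) = 2 - 593/90 = -413/90 ≈ -4.5889)
t*K(F(-3, d)) = -413/90*(-6) = 413/15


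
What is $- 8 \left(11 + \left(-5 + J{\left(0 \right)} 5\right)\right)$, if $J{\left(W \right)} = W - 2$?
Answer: $32$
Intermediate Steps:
$J{\left(W \right)} = -2 + W$
$- 8 \left(11 + \left(-5 + J{\left(0 \right)} 5\right)\right) = - 8 \left(11 + \left(-5 + \left(-2 + 0\right) 5\right)\right) = - 8 \left(11 - 15\right) = \left(-8\right) \left(-4\right) = 32$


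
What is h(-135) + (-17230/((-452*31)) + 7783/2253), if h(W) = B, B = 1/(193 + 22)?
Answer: 15912302513/3393671370 ≈ 4.6888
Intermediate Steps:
B = 1/215 ≈ 0.0046512
h(W) = 1/215
h(-135) + (-17230/((-452*31)) + 7783/2253) = 1/215 + (-17230/((-452*31)) + 7783/2253) = 1/215 + (-17230/(-14012) + 7783*(1/2253)) = 1/215 + (-17230*(-1/14012) + 7783/2253) = 1/215 + (8615/7006 + 7783/2253) = 1/215 + 73937293/15784518 = 15912302513/3393671370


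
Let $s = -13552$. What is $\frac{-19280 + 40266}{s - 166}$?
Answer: $- \frac{10493}{6859} \approx -1.5298$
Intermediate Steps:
$\frac{-19280 + 40266}{s - 166} = \frac{-19280 + 40266}{-13552 - 166} = \frac{20986}{-13718} = 20986 \left(- \frac{1}{13718}\right) = - \frac{10493}{6859}$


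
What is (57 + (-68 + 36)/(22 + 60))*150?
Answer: 348150/41 ≈ 8491.5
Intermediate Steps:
(57 + (-68 + 36)/(22 + 60))*150 = (57 - 32/82)*150 = (57 - 32*1/82)*150 = (57 - 16/41)*150 = (2321/41)*150 = 348150/41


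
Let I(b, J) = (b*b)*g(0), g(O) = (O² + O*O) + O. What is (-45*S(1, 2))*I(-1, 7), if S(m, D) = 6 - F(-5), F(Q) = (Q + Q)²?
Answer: 0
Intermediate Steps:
g(O) = O + 2*O² (g(O) = (O² + O²) + O = 2*O² + O = O + 2*O²)
F(Q) = 4*Q² (F(Q) = (2*Q)² = 4*Q²)
I(b, J) = 0 (I(b, J) = (b*b)*(0*(1 + 2*0)) = b²*(0*(1 + 0)) = b²*(0*1) = b²*0 = 0)
S(m, D) = -94 (S(m, D) = 6 - 4*(-5)² = 6 - 4*25 = 6 - 1*100 = 6 - 100 = -94)
(-45*S(1, 2))*I(-1, 7) = -45*(-94)*0 = 4230*0 = 0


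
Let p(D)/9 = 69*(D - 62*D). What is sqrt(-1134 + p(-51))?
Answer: 99*sqrt(197) ≈ 1389.5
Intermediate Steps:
p(D) = -37881*D (p(D) = 9*(69*(D - 62*D)) = 9*(69*(-61*D)) = 9*(-4209*D) = -37881*D)
sqrt(-1134 + p(-51)) = sqrt(-1134 - 37881*(-51)) = sqrt(-1134 + 1931931) = sqrt(1930797) = 99*sqrt(197)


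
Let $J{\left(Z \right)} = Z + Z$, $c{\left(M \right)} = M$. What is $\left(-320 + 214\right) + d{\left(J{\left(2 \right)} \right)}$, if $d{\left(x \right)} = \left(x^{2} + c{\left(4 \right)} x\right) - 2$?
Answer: $-76$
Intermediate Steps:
$J{\left(Z \right)} = 2 Z$
$d{\left(x \right)} = -2 + x^{2} + 4 x$ ($d{\left(x \right)} = \left(x^{2} + 4 x\right) - 2 = -2 + x^{2} + 4 x$)
$\left(-320 + 214\right) + d{\left(J{\left(2 \right)} \right)} = \left(-320 + 214\right) + \left(-2 + \left(2 \cdot 2\right)^{2} + 4 \cdot 2 \cdot 2\right) = -106 + \left(-2 + 4^{2} + 4 \cdot 4\right) = -106 + \left(-2 + 16 + 16\right) = -106 + 30 = -76$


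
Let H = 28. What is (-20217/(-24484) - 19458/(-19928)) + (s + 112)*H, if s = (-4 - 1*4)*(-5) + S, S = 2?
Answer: 1399453493/324413 ≈ 4313.8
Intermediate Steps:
s = 42 (s = (-4 - 1*4)*(-5) + 2 = (-4 - 4)*(-5) + 2 = -8*(-5) + 2 = 40 + 2 = 42)
(-20217/(-24484) - 19458/(-19928)) + (s + 112)*H = (-20217/(-24484) - 19458/(-19928)) + (42 + 112)*28 = (-20217*(-1/24484) - 19458*(-1/19928)) + 154*28 = (20217/24484 + 207/212) + 4312 = 584637/324413 + 4312 = 1399453493/324413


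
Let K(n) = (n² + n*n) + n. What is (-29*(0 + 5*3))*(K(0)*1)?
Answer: 0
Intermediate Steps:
K(n) = n + 2*n² (K(n) = (n² + n²) + n = 2*n² + n = n + 2*n²)
(-29*(0 + 5*3))*(K(0)*1) = (-29*(0 + 5*3))*((0*(1 + 2*0))*1) = (-29*(0 + 15))*((0*(1 + 0))*1) = (-29*15)*((0*1)*1) = -0 = -435*0 = 0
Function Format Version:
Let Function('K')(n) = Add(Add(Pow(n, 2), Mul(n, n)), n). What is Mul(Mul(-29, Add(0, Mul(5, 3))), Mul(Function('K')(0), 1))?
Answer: 0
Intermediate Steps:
Function('K')(n) = Add(n, Mul(2, Pow(n, 2))) (Function('K')(n) = Add(Add(Pow(n, 2), Pow(n, 2)), n) = Add(Mul(2, Pow(n, 2)), n) = Add(n, Mul(2, Pow(n, 2))))
Mul(Mul(-29, Add(0, Mul(5, 3))), Mul(Function('K')(0), 1)) = Mul(Mul(-29, Add(0, Mul(5, 3))), Mul(Mul(0, Add(1, Mul(2, 0))), 1)) = Mul(Mul(-29, Add(0, 15)), Mul(Mul(0, Add(1, 0)), 1)) = Mul(Mul(-29, 15), Mul(Mul(0, 1), 1)) = Mul(-435, Mul(0, 1)) = Mul(-435, 0) = 0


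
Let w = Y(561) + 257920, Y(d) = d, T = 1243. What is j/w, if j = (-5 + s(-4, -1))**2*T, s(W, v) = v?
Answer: 44748/258481 ≈ 0.17312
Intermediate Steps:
w = 258481 (w = 561 + 257920 = 258481)
j = 44748 (j = (-5 - 1)**2*1243 = (-6)**2*1243 = 36*1243 = 44748)
j/w = 44748/258481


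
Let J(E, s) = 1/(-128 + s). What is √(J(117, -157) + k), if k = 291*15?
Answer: 2*√88636710/285 ≈ 66.068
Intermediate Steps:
k = 4365
√(J(117, -157) + k) = √(1/(-128 - 157) + 4365) = √(1/(-285) + 4365) = √(-1/285 + 4365) = √(1244024/285) = 2*√88636710/285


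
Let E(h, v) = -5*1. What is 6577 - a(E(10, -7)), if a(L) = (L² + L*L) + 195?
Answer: 6332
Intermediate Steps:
E(h, v) = -5
a(L) = 195 + 2*L² (a(L) = (L² + L²) + 195 = 2*L² + 195 = 195 + 2*L²)
6577 - a(E(10, -7)) = 6577 - (195 + 2*(-5)²) = 6577 - (195 + 2*25) = 6577 - (195 + 50) = 6577 - 1*245 = 6577 - 245 = 6332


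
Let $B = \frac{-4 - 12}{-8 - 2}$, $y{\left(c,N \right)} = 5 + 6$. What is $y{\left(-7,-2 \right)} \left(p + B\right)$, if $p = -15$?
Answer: $- \frac{737}{5} \approx -147.4$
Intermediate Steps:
$y{\left(c,N \right)} = 11$
$B = \frac{8}{5}$ ($B = - \frac{16}{-10} = \left(-16\right) \left(- \frac{1}{10}\right) = \frac{8}{5} \approx 1.6$)
$y{\left(-7,-2 \right)} \left(p + B\right) = 11 \left(-15 + \frac{8}{5}\right) = 11 \left(- \frac{67}{5}\right) = - \frac{737}{5}$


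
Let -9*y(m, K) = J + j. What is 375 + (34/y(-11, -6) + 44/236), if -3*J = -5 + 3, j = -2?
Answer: 71353/118 ≈ 604.69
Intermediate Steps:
J = ⅔ (J = -(-5 + 3)/3 = -⅓*(-2) = ⅔ ≈ 0.66667)
y(m, K) = 4/27 (y(m, K) = -(⅔ - 2)/9 = -⅑*(-4/3) = 4/27)
375 + (34/y(-11, -6) + 44/236) = 375 + (34/(4/27) + 44/236) = 375 + (34*(27/4) + 44*(1/236)) = 375 + (459/2 + 11/59) = 375 + 27103/118 = 71353/118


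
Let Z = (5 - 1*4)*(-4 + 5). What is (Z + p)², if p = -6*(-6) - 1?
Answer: 1296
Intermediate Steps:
p = 35 (p = 36 - 1 = 35)
Z = 1 (Z = (5 - 4)*1 = 1*1 = 1)
(Z + p)² = (1 + 35)² = 36² = 1296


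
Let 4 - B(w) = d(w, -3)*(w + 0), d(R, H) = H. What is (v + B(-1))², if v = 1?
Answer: 4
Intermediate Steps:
B(w) = 4 + 3*w (B(w) = 4 - (-3)*(w + 0) = 4 - (-3)*w = 4 + 3*w)
(v + B(-1))² = (1 + (4 + 3*(-1)))² = (1 + (4 - 3))² = (1 + 1)² = 2² = 4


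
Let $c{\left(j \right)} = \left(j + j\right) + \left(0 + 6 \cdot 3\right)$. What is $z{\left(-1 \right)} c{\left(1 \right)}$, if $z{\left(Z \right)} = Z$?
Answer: $-20$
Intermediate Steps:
$c{\left(j \right)} = 18 + 2 j$ ($c{\left(j \right)} = 2 j + \left(0 + 18\right) = 2 j + 18 = 18 + 2 j$)
$z{\left(-1 \right)} c{\left(1 \right)} = - (18 + 2 \cdot 1) = - (18 + 2) = \left(-1\right) 20 = -20$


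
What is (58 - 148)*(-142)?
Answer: 12780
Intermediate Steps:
(58 - 148)*(-142) = -90*(-142) = 12780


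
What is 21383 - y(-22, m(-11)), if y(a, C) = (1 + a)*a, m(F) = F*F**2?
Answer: 20921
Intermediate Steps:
m(F) = F**3
y(a, C) = a*(1 + a)
21383 - y(-22, m(-11)) = 21383 - (-22)*(1 - 22) = 21383 - (-22)*(-21) = 21383 - 1*462 = 21383 - 462 = 20921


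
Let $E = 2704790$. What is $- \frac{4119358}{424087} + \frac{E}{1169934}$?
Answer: $- \frac{1836155352821}{248076900129} \approx -7.4016$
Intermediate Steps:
$- \frac{4119358}{424087} + \frac{E}{1169934} = - \frac{4119358}{424087} + \frac{2704790}{1169934} = \left(-4119358\right) \frac{1}{424087} + 2704790 \cdot \frac{1}{1169934} = - \frac{4119358}{424087} + \frac{1352395}{584967} = - \frac{1836155352821}{248076900129}$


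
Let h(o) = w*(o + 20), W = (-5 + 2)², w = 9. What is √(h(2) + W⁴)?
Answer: 3*√751 ≈ 82.213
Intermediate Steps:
W = 9 (W = (-3)² = 9)
h(o) = 180 + 9*o (h(o) = 9*(o + 20) = 9*(20 + o) = 180 + 9*o)
√(h(2) + W⁴) = √((180 + 9*2) + 9⁴) = √((180 + 18) + 6561) = √(198 + 6561) = √6759 = 3*√751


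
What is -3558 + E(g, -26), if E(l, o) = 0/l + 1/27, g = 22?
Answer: -96065/27 ≈ -3558.0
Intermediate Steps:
E(l, o) = 1/27 (E(l, o) = 0 + 1*(1/27) = 0 + 1/27 = 1/27)
-3558 + E(g, -26) = -3558 + 1/27 = -96065/27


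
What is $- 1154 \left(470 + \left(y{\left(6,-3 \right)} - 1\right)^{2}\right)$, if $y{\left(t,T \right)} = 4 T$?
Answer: $-737406$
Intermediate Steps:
$- 1154 \left(470 + \left(y{\left(6,-3 \right)} - 1\right)^{2}\right) = - 1154 \left(470 + \left(4 \left(-3\right) - 1\right)^{2}\right) = - 1154 \left(470 + \left(-12 - 1\right)^{2}\right) = - 1154 \left(470 + \left(-13\right)^{2}\right) = - 1154 \left(470 + 169\right) = \left(-1154\right) 639 = -737406$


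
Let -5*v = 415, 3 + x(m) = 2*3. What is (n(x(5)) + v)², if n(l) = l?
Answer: 6400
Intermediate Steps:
x(m) = 3 (x(m) = -3 + 2*3 = -3 + 6 = 3)
v = -83 (v = -⅕*415 = -83)
(n(x(5)) + v)² = (3 - 83)² = (-80)² = 6400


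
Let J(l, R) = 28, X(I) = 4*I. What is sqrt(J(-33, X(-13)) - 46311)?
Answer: I*sqrt(46283) ≈ 215.13*I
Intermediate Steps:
sqrt(J(-33, X(-13)) - 46311) = sqrt(28 - 46311) = sqrt(-46283) = I*sqrt(46283)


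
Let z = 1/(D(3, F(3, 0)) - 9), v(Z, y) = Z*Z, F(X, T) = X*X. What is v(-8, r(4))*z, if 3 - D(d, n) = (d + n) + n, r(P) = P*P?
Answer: -64/27 ≈ -2.3704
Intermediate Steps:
F(X, T) = X²
r(P) = P²
D(d, n) = 3 - d - 2*n (D(d, n) = 3 - ((d + n) + n) = 3 - (d + 2*n) = 3 + (-d - 2*n) = 3 - d - 2*n)
v(Z, y) = Z²
z = -1/27 (z = 1/((3 - 1*3 - 2*3²) - 9) = 1/((3 - 3 - 2*9) - 9) = 1/((3 - 3 - 18) - 9) = 1/(-18 - 9) = 1/(-27) = -1/27 ≈ -0.037037)
v(-8, r(4))*z = (-8)²*(-1/27) = 64*(-1/27) = -64/27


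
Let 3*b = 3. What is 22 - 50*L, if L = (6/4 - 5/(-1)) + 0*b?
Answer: -303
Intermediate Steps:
b = 1 (b = (⅓)*3 = 1)
L = 13/2 (L = (6/4 - 5/(-1)) + 0*1 = (6*(¼) - 5*(-1)) + 0 = (3/2 + 5) + 0 = 13/2 + 0 = 13/2 ≈ 6.5000)
22 - 50*L = 22 - 50*13/2 = 22 - 325 = -303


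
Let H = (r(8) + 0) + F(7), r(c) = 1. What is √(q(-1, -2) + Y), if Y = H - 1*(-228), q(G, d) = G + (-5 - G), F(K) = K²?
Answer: √273 ≈ 16.523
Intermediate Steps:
q(G, d) = -5
H = 50 (H = (1 + 0) + 7² = 1 + 49 = 50)
Y = 278 (Y = 50 - 1*(-228) = 50 + 228 = 278)
√(q(-1, -2) + Y) = √(-5 + 278) = √273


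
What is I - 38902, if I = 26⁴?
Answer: 418074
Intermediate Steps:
I = 456976
I - 38902 = 456976 - 38902 = 418074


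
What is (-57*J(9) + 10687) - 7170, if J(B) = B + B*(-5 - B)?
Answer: 10186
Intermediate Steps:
(-57*J(9) + 10687) - 7170 = (-(-57)*9*(4 + 9) + 10687) - 7170 = (-(-57)*9*13 + 10687) - 7170 = (-57*(-117) + 10687) - 7170 = (6669 + 10687) - 7170 = 17356 - 7170 = 10186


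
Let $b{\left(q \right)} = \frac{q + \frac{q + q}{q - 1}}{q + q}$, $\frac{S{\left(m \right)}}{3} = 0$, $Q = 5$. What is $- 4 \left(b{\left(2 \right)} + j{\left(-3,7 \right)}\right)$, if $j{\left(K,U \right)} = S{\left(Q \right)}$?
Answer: $-6$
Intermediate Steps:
$S{\left(m \right)} = 0$ ($S{\left(m \right)} = 3 \cdot 0 = 0$)
$j{\left(K,U \right)} = 0$
$b{\left(q \right)} = \frac{q + \frac{2 q}{-1 + q}}{2 q}$
$- 4 \left(b{\left(2 \right)} + j{\left(-3,7 \right)}\right) = - 4 \left(\frac{1 + 2}{2 \left(-1 + 2\right)} + 0\right) = - 4 \left(\frac{1}{2} \cdot 1^{-1} \cdot 3 + 0\right) = - 4 \left(\frac{1}{2} \cdot 1 \cdot 3 + 0\right) = - 4 \left(\frac{3}{2} + 0\right) = \left(-4\right) \frac{3}{2} = -6$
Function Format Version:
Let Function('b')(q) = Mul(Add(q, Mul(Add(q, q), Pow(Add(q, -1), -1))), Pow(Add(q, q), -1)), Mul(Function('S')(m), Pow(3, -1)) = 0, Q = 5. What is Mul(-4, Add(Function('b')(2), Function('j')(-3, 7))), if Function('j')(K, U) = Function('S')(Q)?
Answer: -6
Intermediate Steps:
Function('S')(m) = 0 (Function('S')(m) = Mul(3, 0) = 0)
Function('j')(K, U) = 0
Function('b')(q) = Mul(Rational(1, 2), Pow(q, -1), Add(q, Mul(2, q, Pow(Add(-1, q), -1)))) (Function('b')(q) = Mul(Add(q, Mul(Mul(2, q), Pow(Add(-1, q), -1))), Pow(Mul(2, q), -1)) = Mul(Add(q, Mul(2, q, Pow(Add(-1, q), -1))), Mul(Rational(1, 2), Pow(q, -1))) = Mul(Rational(1, 2), Pow(q, -1), Add(q, Mul(2, q, Pow(Add(-1, q), -1)))))
Mul(-4, Add(Function('b')(2), Function('j')(-3, 7))) = Mul(-4, Add(Mul(Rational(1, 2), Pow(Add(-1, 2), -1), Add(1, 2)), 0)) = Mul(-4, Add(Mul(Rational(1, 2), Pow(1, -1), 3), 0)) = Mul(-4, Add(Mul(Rational(1, 2), 1, 3), 0)) = Mul(-4, Add(Rational(3, 2), 0)) = Mul(-4, Rational(3, 2)) = -6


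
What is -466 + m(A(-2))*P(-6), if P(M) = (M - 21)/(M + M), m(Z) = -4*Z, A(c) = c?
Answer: -448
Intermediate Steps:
P(M) = (-21 + M)/(2*M) (P(M) = (-21 + M)/((2*M)) = (-21 + M)*(1/(2*M)) = (-21 + M)/(2*M))
-466 + m(A(-2))*P(-6) = -466 + (-4*(-2))*((1/2)*(-21 - 6)/(-6)) = -466 + 8*((1/2)*(-1/6)*(-27)) = -466 + 8*(9/4) = -466 + 18 = -448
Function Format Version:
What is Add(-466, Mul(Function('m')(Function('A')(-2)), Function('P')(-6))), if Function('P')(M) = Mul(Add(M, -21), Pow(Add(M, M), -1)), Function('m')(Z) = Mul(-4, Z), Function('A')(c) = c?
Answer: -448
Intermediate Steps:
Function('P')(M) = Mul(Rational(1, 2), Pow(M, -1), Add(-21, M)) (Function('P')(M) = Mul(Add(-21, M), Pow(Mul(2, M), -1)) = Mul(Add(-21, M), Mul(Rational(1, 2), Pow(M, -1))) = Mul(Rational(1, 2), Pow(M, -1), Add(-21, M)))
Add(-466, Mul(Function('m')(Function('A')(-2)), Function('P')(-6))) = Add(-466, Mul(Mul(-4, -2), Mul(Rational(1, 2), Pow(-6, -1), Add(-21, -6)))) = Add(-466, Mul(8, Mul(Rational(1, 2), Rational(-1, 6), -27))) = Add(-466, Mul(8, Rational(9, 4))) = Add(-466, 18) = -448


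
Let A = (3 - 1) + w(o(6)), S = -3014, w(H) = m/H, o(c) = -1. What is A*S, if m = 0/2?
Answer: -6028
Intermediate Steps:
m = 0 (m = 0*(½) = 0)
w(H) = 0 (w(H) = 0/H = 0)
A = 2 (A = (3 - 1) + 0 = 2 + 0 = 2)
A*S = 2*(-3014) = -6028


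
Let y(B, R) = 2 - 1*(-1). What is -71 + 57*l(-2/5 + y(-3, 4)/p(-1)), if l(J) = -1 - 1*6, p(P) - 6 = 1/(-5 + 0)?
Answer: -470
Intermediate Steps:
y(B, R) = 3 (y(B, R) = 2 + 1 = 3)
p(P) = 29/5 (p(P) = 6 + 1/(-5 + 0) = 6 + 1/(-5) = 6 - 1/5 = 29/5)
l(J) = -7 (l(J) = -1 - 6 = -7)
-71 + 57*l(-2/5 + y(-3, 4)/p(-1)) = -71 + 57*(-7) = -71 - 399 = -470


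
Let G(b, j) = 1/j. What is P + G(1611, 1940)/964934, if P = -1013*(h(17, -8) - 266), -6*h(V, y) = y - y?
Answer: 504417820397681/1871971960 ≈ 2.6946e+5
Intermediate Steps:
h(V, y) = 0 (h(V, y) = -(y - y)/6 = -⅙*0 = 0)
P = 269458 (P = -1013*(0 - 266) = -1013*(-266) = 269458)
P + G(1611, 1940)/964934 = 269458 + 1/(1940*964934) = 269458 + (1/1940)*(1/964934) = 269458 + 1/1871971960 = 504417820397681/1871971960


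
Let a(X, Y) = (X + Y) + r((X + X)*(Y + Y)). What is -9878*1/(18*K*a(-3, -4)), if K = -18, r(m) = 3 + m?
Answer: 449/648 ≈ 0.69290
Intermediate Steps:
a(X, Y) = 3 + X + Y + 4*X*Y (a(X, Y) = (X + Y) + (3 + (X + X)*(Y + Y)) = (X + Y) + (3 + (2*X)*(2*Y)) = (X + Y) + (3 + 4*X*Y) = 3 + X + Y + 4*X*Y)
-9878*1/(18*K*a(-3, -4)) = -9878*(-1/(324*(3 - 3 - 4 + 4*(-3)*(-4)))) = -9878*(-1/(324*(3 - 3 - 4 + 48))) = -9878/((-324*44)) = -9878/(-14256) = -9878*(-1/14256) = 449/648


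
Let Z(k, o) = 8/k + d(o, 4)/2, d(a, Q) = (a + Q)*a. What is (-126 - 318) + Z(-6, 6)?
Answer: -1246/3 ≈ -415.33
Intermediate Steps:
d(a, Q) = a*(Q + a) (d(a, Q) = (Q + a)*a = a*(Q + a))
Z(k, o) = 8/k + o*(4 + o)/2 (Z(k, o) = 8/k + (o*(4 + o))/2 = 8/k + (o*(4 + o))*(1/2) = 8/k + o*(4 + o)/2)
(-126 - 318) + Z(-6, 6) = (-126 - 318) + (1/2)*(16 - 6*6*(4 + 6))/(-6) = -444 + (1/2)*(-1/6)*(16 - 6*6*10) = -444 + (1/2)*(-1/6)*(16 - 360) = -444 + (1/2)*(-1/6)*(-344) = -444 + 86/3 = -1246/3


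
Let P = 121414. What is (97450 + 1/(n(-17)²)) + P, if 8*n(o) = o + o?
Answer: 63251712/289 ≈ 2.1886e+5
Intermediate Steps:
n(o) = o/4 (n(o) = (o + o)/8 = (2*o)/8 = o/4)
(97450 + 1/(n(-17)²)) + P = (97450 + 1/(((¼)*(-17))²)) + 121414 = (97450 + 1/((-17/4)²)) + 121414 = (97450 + 1/(289/16)) + 121414 = (97450 + 16/289) + 121414 = 28163066/289 + 121414 = 63251712/289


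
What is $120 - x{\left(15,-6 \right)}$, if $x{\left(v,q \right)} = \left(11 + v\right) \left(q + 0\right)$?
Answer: $276$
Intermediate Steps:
$x{\left(v,q \right)} = q \left(11 + v\right)$ ($x{\left(v,q \right)} = \left(11 + v\right) q = q \left(11 + v\right)$)
$120 - x{\left(15,-6 \right)} = 120 - - 6 \left(11 + 15\right) = 120 - \left(-6\right) 26 = 120 - -156 = 120 + 156 = 276$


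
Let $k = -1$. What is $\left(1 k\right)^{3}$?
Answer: $-1$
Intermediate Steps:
$\left(1 k\right)^{3} = \left(1 \left(-1\right)\right)^{3} = \left(-1\right)^{3} = -1$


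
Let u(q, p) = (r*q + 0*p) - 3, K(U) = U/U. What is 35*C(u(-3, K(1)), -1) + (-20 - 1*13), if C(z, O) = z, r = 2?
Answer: -348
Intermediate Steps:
K(U) = 1
u(q, p) = -3 + 2*q (u(q, p) = (2*q + 0*p) - 3 = (2*q + 0) - 3 = 2*q - 3 = -3 + 2*q)
35*C(u(-3, K(1)), -1) + (-20 - 1*13) = 35*(-3 + 2*(-3)) + (-20 - 1*13) = 35*(-3 - 6) + (-20 - 13) = 35*(-9) - 33 = -315 - 33 = -348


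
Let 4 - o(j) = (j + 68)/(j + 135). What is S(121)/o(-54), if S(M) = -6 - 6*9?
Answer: -486/31 ≈ -15.677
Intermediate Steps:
S(M) = -60 (S(M) = -6 - 54 = -60)
o(j) = 4 - (68 + j)/(135 + j) (o(j) = 4 - (j + 68)/(j + 135) = 4 - (68 + j)/(135 + j))
S(121)/o(-54) = -60*(135 - 54)/(472 + 3*(-54)) = -60*81/(472 - 162) = -60/((1/81)*310) = -60/310/81 = -60*81/310 = -486/31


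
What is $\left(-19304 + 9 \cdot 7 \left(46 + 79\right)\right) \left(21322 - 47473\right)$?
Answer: $298879779$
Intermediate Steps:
$\left(-19304 + 9 \cdot 7 \left(46 + 79\right)\right) \left(21322 - 47473\right) = \left(-19304 + 63 \cdot 125\right) \left(-26151\right) = \left(-19304 + 7875\right) \left(-26151\right) = \left(-11429\right) \left(-26151\right) = 298879779$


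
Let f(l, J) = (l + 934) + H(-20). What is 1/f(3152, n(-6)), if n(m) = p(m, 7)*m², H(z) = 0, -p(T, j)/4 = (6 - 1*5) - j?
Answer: 1/4086 ≈ 0.00024474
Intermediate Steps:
p(T, j) = -4 + 4*j (p(T, j) = -4*((6 - 1*5) - j) = -4*((6 - 5) - j) = -4*(1 - j) = -4 + 4*j)
n(m) = 24*m² (n(m) = (-4 + 4*7)*m² = (-4 + 28)*m² = 24*m²)
f(l, J) = 934 + l (f(l, J) = (l + 934) + 0 = (934 + l) + 0 = 934 + l)
1/f(3152, n(-6)) = 1/(934 + 3152) = 1/4086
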